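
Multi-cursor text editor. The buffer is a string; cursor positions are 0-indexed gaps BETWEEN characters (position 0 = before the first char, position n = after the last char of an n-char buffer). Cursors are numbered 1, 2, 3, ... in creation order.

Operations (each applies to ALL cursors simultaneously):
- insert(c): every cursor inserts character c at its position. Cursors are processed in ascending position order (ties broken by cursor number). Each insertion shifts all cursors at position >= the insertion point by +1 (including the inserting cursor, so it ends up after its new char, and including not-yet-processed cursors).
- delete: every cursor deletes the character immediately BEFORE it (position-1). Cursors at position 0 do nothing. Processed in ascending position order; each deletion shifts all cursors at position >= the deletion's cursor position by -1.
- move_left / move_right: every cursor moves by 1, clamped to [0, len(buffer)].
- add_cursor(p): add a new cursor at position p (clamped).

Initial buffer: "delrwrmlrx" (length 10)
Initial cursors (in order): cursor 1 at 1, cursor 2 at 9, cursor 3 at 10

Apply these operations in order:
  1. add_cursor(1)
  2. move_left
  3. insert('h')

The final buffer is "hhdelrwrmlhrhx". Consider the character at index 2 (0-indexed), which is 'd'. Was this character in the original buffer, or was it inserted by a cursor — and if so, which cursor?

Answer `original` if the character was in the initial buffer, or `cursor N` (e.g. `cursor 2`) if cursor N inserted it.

After op 1 (add_cursor(1)): buffer="delrwrmlrx" (len 10), cursors c1@1 c4@1 c2@9 c3@10, authorship ..........
After op 2 (move_left): buffer="delrwrmlrx" (len 10), cursors c1@0 c4@0 c2@8 c3@9, authorship ..........
After op 3 (insert('h')): buffer="hhdelrwrmlhrhx" (len 14), cursors c1@2 c4@2 c2@11 c3@13, authorship 14........2.3.
Authorship (.=original, N=cursor N): 1 4 . . . . . . . . 2 . 3 .
Index 2: author = original

Answer: original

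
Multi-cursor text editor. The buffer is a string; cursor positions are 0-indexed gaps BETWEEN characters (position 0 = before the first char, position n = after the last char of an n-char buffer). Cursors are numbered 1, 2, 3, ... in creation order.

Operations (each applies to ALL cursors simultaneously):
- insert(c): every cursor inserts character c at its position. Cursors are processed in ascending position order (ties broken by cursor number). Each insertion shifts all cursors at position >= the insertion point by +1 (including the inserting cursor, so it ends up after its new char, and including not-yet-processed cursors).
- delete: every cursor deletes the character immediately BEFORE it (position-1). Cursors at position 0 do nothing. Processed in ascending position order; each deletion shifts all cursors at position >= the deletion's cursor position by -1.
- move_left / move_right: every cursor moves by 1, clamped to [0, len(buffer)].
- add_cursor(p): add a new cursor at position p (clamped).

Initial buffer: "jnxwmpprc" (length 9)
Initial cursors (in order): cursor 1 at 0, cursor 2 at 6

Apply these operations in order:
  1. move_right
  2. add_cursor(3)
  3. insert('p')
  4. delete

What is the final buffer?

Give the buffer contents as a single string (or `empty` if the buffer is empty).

After op 1 (move_right): buffer="jnxwmpprc" (len 9), cursors c1@1 c2@7, authorship .........
After op 2 (add_cursor(3)): buffer="jnxwmpprc" (len 9), cursors c1@1 c3@3 c2@7, authorship .........
After op 3 (insert('p')): buffer="jpnxpwmppprc" (len 12), cursors c1@2 c3@5 c2@10, authorship .1..3....2..
After op 4 (delete): buffer="jnxwmpprc" (len 9), cursors c1@1 c3@3 c2@7, authorship .........

Answer: jnxwmpprc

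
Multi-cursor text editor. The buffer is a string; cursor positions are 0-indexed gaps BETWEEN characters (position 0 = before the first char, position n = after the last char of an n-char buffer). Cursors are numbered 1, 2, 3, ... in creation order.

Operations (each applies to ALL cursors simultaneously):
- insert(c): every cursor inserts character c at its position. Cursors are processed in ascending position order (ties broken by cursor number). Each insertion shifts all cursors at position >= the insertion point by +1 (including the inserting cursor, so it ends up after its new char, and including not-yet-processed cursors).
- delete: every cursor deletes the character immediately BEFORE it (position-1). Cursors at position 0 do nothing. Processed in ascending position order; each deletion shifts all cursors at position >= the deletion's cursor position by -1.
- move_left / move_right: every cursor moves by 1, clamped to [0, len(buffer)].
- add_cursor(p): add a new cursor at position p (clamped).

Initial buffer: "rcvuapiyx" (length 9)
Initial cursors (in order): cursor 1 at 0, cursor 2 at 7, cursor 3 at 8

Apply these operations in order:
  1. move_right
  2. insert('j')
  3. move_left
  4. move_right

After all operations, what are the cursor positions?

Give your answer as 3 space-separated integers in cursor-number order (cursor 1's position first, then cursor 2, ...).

After op 1 (move_right): buffer="rcvuapiyx" (len 9), cursors c1@1 c2@8 c3@9, authorship .........
After op 2 (insert('j')): buffer="rjcvuapiyjxj" (len 12), cursors c1@2 c2@10 c3@12, authorship .1.......2.3
After op 3 (move_left): buffer="rjcvuapiyjxj" (len 12), cursors c1@1 c2@9 c3@11, authorship .1.......2.3
After op 4 (move_right): buffer="rjcvuapiyjxj" (len 12), cursors c1@2 c2@10 c3@12, authorship .1.......2.3

Answer: 2 10 12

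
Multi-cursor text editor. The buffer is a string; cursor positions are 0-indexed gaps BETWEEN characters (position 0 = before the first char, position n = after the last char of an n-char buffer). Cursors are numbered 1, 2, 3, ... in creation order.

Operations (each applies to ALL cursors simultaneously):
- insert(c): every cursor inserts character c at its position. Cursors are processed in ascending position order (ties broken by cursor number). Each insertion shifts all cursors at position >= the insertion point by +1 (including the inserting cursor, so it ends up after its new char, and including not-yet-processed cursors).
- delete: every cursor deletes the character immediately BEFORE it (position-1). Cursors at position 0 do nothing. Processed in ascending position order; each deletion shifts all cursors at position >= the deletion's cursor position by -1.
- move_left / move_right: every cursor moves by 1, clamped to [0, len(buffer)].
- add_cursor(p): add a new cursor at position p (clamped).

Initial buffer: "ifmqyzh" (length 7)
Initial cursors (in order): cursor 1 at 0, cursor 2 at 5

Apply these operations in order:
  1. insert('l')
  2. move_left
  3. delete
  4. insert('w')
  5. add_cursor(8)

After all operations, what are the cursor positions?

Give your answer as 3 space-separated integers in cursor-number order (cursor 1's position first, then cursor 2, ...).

After op 1 (insert('l')): buffer="lifmqylzh" (len 9), cursors c1@1 c2@7, authorship 1.....2..
After op 2 (move_left): buffer="lifmqylzh" (len 9), cursors c1@0 c2@6, authorship 1.....2..
After op 3 (delete): buffer="lifmqlzh" (len 8), cursors c1@0 c2@5, authorship 1....2..
After op 4 (insert('w')): buffer="wlifmqwlzh" (len 10), cursors c1@1 c2@7, authorship 11....22..
After op 5 (add_cursor(8)): buffer="wlifmqwlzh" (len 10), cursors c1@1 c2@7 c3@8, authorship 11....22..

Answer: 1 7 8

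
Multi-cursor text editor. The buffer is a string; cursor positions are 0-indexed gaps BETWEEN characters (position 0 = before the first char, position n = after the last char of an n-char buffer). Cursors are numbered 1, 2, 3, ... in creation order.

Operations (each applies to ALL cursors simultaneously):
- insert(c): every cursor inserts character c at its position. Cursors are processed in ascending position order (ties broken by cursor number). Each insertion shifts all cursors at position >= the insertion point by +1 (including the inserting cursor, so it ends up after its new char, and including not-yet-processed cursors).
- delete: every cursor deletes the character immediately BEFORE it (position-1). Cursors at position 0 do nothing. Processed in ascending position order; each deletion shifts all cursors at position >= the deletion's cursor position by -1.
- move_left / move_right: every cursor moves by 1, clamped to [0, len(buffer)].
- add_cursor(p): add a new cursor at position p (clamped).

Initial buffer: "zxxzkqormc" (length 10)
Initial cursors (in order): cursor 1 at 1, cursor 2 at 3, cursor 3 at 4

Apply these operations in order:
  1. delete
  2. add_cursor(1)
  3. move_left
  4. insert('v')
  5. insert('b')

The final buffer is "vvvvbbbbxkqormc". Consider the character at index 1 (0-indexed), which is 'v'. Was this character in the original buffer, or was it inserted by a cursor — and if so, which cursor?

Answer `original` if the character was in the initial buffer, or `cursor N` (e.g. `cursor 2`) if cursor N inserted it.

After op 1 (delete): buffer="xkqormc" (len 7), cursors c1@0 c2@1 c3@1, authorship .......
After op 2 (add_cursor(1)): buffer="xkqormc" (len 7), cursors c1@0 c2@1 c3@1 c4@1, authorship .......
After op 3 (move_left): buffer="xkqormc" (len 7), cursors c1@0 c2@0 c3@0 c4@0, authorship .......
After op 4 (insert('v')): buffer="vvvvxkqormc" (len 11), cursors c1@4 c2@4 c3@4 c4@4, authorship 1234.......
After op 5 (insert('b')): buffer="vvvvbbbbxkqormc" (len 15), cursors c1@8 c2@8 c3@8 c4@8, authorship 12341234.......
Authorship (.=original, N=cursor N): 1 2 3 4 1 2 3 4 . . . . . . .
Index 1: author = 2

Answer: cursor 2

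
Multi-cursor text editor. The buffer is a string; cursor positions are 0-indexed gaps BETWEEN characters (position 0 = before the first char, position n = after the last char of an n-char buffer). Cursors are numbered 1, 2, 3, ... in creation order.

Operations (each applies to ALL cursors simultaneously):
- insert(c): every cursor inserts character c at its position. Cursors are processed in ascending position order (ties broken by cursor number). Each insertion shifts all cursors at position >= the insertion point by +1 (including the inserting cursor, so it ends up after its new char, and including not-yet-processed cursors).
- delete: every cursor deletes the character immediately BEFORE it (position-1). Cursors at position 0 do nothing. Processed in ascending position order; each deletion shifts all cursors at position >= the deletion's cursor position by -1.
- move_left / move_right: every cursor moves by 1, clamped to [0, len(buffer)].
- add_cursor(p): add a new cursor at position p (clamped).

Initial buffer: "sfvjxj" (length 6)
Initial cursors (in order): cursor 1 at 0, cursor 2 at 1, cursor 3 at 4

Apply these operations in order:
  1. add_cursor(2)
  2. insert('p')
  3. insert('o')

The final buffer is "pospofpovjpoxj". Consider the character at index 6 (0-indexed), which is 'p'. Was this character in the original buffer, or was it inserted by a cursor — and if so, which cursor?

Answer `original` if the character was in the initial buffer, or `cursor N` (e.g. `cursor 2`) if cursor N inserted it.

Answer: cursor 4

Derivation:
After op 1 (add_cursor(2)): buffer="sfvjxj" (len 6), cursors c1@0 c2@1 c4@2 c3@4, authorship ......
After op 2 (insert('p')): buffer="pspfpvjpxj" (len 10), cursors c1@1 c2@3 c4@5 c3@8, authorship 1.2.4..3..
After op 3 (insert('o')): buffer="pospofpovjpoxj" (len 14), cursors c1@2 c2@5 c4@8 c3@12, authorship 11.22.44..33..
Authorship (.=original, N=cursor N): 1 1 . 2 2 . 4 4 . . 3 3 . .
Index 6: author = 4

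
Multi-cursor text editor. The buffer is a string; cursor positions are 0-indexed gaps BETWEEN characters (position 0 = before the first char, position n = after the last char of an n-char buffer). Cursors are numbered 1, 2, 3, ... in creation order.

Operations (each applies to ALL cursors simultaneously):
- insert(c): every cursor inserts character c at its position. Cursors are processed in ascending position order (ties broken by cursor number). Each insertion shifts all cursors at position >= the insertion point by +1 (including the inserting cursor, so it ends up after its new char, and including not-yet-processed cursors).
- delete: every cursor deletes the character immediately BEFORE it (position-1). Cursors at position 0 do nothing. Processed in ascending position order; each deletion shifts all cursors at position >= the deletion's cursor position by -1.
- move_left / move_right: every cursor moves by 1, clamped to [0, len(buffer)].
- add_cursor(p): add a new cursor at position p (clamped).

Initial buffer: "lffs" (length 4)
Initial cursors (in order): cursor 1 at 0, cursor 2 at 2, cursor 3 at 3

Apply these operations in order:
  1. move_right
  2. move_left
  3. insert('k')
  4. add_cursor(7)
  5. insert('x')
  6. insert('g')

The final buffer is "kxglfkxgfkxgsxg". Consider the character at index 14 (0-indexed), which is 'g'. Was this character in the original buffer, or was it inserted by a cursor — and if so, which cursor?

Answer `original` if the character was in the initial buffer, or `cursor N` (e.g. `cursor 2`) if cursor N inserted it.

After op 1 (move_right): buffer="lffs" (len 4), cursors c1@1 c2@3 c3@4, authorship ....
After op 2 (move_left): buffer="lffs" (len 4), cursors c1@0 c2@2 c3@3, authorship ....
After op 3 (insert('k')): buffer="klfkfks" (len 7), cursors c1@1 c2@4 c3@6, authorship 1..2.3.
After op 4 (add_cursor(7)): buffer="klfkfks" (len 7), cursors c1@1 c2@4 c3@6 c4@7, authorship 1..2.3.
After op 5 (insert('x')): buffer="kxlfkxfkxsx" (len 11), cursors c1@2 c2@6 c3@9 c4@11, authorship 11..22.33.4
After op 6 (insert('g')): buffer="kxglfkxgfkxgsxg" (len 15), cursors c1@3 c2@8 c3@12 c4@15, authorship 111..222.333.44
Authorship (.=original, N=cursor N): 1 1 1 . . 2 2 2 . 3 3 3 . 4 4
Index 14: author = 4

Answer: cursor 4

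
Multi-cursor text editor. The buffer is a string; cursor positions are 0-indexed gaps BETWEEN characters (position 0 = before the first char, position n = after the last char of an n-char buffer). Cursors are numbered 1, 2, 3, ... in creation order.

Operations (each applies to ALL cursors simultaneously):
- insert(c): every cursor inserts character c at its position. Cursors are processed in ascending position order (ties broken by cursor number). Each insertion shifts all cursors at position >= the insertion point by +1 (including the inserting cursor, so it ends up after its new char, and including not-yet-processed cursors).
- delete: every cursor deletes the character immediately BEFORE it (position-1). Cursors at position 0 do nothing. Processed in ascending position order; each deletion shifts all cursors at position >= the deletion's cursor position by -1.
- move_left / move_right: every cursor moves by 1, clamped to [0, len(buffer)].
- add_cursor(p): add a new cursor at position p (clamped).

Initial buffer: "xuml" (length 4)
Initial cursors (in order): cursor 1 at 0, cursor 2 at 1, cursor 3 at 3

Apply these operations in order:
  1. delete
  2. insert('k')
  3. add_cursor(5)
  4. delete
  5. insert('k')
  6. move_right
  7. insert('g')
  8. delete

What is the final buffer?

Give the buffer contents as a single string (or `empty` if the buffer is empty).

Answer: kkukk

Derivation:
After op 1 (delete): buffer="ul" (len 2), cursors c1@0 c2@0 c3@1, authorship ..
After op 2 (insert('k')): buffer="kkukl" (len 5), cursors c1@2 c2@2 c3@4, authorship 12.3.
After op 3 (add_cursor(5)): buffer="kkukl" (len 5), cursors c1@2 c2@2 c3@4 c4@5, authorship 12.3.
After op 4 (delete): buffer="u" (len 1), cursors c1@0 c2@0 c3@1 c4@1, authorship .
After op 5 (insert('k')): buffer="kkukk" (len 5), cursors c1@2 c2@2 c3@5 c4@5, authorship 12.34
After op 6 (move_right): buffer="kkukk" (len 5), cursors c1@3 c2@3 c3@5 c4@5, authorship 12.34
After op 7 (insert('g')): buffer="kkuggkkgg" (len 9), cursors c1@5 c2@5 c3@9 c4@9, authorship 12.123434
After op 8 (delete): buffer="kkukk" (len 5), cursors c1@3 c2@3 c3@5 c4@5, authorship 12.34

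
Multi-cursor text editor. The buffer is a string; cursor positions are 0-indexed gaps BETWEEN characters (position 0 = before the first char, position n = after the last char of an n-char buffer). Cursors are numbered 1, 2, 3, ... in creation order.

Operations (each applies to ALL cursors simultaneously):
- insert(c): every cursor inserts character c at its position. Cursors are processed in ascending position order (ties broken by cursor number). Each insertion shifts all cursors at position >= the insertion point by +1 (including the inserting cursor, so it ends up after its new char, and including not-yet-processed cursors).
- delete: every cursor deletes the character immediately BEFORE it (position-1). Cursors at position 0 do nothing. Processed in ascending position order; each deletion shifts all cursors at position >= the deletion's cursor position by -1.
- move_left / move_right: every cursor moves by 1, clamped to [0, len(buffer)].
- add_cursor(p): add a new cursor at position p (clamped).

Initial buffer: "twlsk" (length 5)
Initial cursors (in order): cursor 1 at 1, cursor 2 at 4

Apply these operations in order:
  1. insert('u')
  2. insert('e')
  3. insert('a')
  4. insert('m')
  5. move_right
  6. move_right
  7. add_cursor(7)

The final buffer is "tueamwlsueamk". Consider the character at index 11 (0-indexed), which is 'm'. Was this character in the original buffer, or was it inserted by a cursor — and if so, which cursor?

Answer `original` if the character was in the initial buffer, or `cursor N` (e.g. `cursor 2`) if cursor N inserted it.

Answer: cursor 2

Derivation:
After op 1 (insert('u')): buffer="tuwlsuk" (len 7), cursors c1@2 c2@6, authorship .1...2.
After op 2 (insert('e')): buffer="tuewlsuek" (len 9), cursors c1@3 c2@8, authorship .11...22.
After op 3 (insert('a')): buffer="tueawlsueak" (len 11), cursors c1@4 c2@10, authorship .111...222.
After op 4 (insert('m')): buffer="tueamwlsueamk" (len 13), cursors c1@5 c2@12, authorship .1111...2222.
After op 5 (move_right): buffer="tueamwlsueamk" (len 13), cursors c1@6 c2@13, authorship .1111...2222.
After op 6 (move_right): buffer="tueamwlsueamk" (len 13), cursors c1@7 c2@13, authorship .1111...2222.
After op 7 (add_cursor(7)): buffer="tueamwlsueamk" (len 13), cursors c1@7 c3@7 c2@13, authorship .1111...2222.
Authorship (.=original, N=cursor N): . 1 1 1 1 . . . 2 2 2 2 .
Index 11: author = 2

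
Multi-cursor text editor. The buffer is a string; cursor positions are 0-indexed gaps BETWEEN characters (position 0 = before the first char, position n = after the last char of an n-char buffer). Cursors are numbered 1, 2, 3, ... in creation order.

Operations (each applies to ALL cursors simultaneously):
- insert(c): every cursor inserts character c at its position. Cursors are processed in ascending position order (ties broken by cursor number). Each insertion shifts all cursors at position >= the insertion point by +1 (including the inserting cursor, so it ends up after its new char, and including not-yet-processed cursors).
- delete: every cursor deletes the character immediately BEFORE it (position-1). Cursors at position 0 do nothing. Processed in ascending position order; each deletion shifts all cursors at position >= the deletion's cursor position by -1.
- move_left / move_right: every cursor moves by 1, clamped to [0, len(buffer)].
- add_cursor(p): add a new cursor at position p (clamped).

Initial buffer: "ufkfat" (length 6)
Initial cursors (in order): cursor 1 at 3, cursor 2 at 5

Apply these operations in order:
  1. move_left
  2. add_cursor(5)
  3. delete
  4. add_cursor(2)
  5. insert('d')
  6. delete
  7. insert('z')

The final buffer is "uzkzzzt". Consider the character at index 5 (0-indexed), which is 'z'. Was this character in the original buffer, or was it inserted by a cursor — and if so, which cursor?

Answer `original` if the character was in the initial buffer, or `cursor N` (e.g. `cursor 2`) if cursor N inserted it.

After op 1 (move_left): buffer="ufkfat" (len 6), cursors c1@2 c2@4, authorship ......
After op 2 (add_cursor(5)): buffer="ufkfat" (len 6), cursors c1@2 c2@4 c3@5, authorship ......
After op 3 (delete): buffer="ukt" (len 3), cursors c1@1 c2@2 c3@2, authorship ...
After op 4 (add_cursor(2)): buffer="ukt" (len 3), cursors c1@1 c2@2 c3@2 c4@2, authorship ...
After op 5 (insert('d')): buffer="udkdddt" (len 7), cursors c1@2 c2@6 c3@6 c4@6, authorship .1.234.
After op 6 (delete): buffer="ukt" (len 3), cursors c1@1 c2@2 c3@2 c4@2, authorship ...
After op 7 (insert('z')): buffer="uzkzzzt" (len 7), cursors c1@2 c2@6 c3@6 c4@6, authorship .1.234.
Authorship (.=original, N=cursor N): . 1 . 2 3 4 .
Index 5: author = 4

Answer: cursor 4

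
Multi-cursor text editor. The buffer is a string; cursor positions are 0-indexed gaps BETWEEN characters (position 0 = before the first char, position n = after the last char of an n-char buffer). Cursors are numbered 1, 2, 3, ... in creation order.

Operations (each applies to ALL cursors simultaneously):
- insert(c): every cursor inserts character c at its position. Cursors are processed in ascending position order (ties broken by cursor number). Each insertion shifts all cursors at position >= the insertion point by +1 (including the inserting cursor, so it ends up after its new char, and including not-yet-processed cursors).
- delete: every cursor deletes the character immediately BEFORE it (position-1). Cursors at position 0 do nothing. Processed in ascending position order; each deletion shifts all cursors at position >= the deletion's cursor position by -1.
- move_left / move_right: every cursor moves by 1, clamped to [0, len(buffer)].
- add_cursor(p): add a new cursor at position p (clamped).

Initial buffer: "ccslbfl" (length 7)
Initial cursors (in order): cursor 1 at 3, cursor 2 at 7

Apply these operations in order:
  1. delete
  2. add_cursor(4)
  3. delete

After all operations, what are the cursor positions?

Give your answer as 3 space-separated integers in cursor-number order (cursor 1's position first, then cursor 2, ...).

Answer: 1 2 2

Derivation:
After op 1 (delete): buffer="cclbf" (len 5), cursors c1@2 c2@5, authorship .....
After op 2 (add_cursor(4)): buffer="cclbf" (len 5), cursors c1@2 c3@4 c2@5, authorship .....
After op 3 (delete): buffer="cl" (len 2), cursors c1@1 c2@2 c3@2, authorship ..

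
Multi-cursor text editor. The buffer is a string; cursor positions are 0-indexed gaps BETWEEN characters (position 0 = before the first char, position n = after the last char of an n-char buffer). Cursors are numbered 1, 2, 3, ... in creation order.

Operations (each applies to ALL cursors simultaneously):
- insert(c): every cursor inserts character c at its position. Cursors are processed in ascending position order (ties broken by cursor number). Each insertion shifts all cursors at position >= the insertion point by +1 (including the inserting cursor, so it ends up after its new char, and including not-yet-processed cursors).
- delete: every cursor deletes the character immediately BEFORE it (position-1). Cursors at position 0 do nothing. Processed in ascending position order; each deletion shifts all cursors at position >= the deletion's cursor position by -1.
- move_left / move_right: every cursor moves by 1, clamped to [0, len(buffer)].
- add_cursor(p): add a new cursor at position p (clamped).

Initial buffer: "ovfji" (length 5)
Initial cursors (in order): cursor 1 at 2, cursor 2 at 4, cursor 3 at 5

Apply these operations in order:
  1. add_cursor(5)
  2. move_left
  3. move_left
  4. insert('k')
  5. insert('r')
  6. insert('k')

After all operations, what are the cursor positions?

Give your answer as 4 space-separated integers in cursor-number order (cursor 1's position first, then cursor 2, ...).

After op 1 (add_cursor(5)): buffer="ovfji" (len 5), cursors c1@2 c2@4 c3@5 c4@5, authorship .....
After op 2 (move_left): buffer="ovfji" (len 5), cursors c1@1 c2@3 c3@4 c4@4, authorship .....
After op 3 (move_left): buffer="ovfji" (len 5), cursors c1@0 c2@2 c3@3 c4@3, authorship .....
After op 4 (insert('k')): buffer="kovkfkkji" (len 9), cursors c1@1 c2@4 c3@7 c4@7, authorship 1..2.34..
After op 5 (insert('r')): buffer="krovkrfkkrrji" (len 13), cursors c1@2 c2@6 c3@11 c4@11, authorship 11..22.3434..
After op 6 (insert('k')): buffer="krkovkrkfkkrrkkji" (len 17), cursors c1@3 c2@8 c3@15 c4@15, authorship 111..222.343434..

Answer: 3 8 15 15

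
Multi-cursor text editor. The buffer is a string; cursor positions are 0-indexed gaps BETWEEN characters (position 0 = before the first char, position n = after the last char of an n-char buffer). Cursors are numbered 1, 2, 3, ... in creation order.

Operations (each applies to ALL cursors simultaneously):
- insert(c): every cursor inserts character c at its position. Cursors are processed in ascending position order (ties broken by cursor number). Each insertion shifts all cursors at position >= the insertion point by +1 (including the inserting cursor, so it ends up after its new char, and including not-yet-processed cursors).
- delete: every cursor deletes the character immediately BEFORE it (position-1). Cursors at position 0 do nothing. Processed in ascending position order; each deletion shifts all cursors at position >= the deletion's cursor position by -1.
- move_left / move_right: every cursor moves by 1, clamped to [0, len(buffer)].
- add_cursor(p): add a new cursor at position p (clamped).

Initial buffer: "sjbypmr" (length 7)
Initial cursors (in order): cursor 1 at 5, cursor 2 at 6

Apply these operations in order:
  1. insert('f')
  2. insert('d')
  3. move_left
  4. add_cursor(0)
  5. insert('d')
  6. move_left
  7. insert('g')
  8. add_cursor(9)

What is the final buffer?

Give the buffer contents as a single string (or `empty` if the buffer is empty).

After op 1 (insert('f')): buffer="sjbypfmfr" (len 9), cursors c1@6 c2@8, authorship .....1.2.
After op 2 (insert('d')): buffer="sjbypfdmfdr" (len 11), cursors c1@7 c2@10, authorship .....11.22.
After op 3 (move_left): buffer="sjbypfdmfdr" (len 11), cursors c1@6 c2@9, authorship .....11.22.
After op 4 (add_cursor(0)): buffer="sjbypfdmfdr" (len 11), cursors c3@0 c1@6 c2@9, authorship .....11.22.
After op 5 (insert('d')): buffer="dsjbypfddmfddr" (len 14), cursors c3@1 c1@8 c2@12, authorship 3.....111.222.
After op 6 (move_left): buffer="dsjbypfddmfddr" (len 14), cursors c3@0 c1@7 c2@11, authorship 3.....111.222.
After op 7 (insert('g')): buffer="gdsjbypfgddmfgddr" (len 17), cursors c3@1 c1@9 c2@14, authorship 33.....1111.2222.
After op 8 (add_cursor(9)): buffer="gdsjbypfgddmfgddr" (len 17), cursors c3@1 c1@9 c4@9 c2@14, authorship 33.....1111.2222.

Answer: gdsjbypfgddmfgddr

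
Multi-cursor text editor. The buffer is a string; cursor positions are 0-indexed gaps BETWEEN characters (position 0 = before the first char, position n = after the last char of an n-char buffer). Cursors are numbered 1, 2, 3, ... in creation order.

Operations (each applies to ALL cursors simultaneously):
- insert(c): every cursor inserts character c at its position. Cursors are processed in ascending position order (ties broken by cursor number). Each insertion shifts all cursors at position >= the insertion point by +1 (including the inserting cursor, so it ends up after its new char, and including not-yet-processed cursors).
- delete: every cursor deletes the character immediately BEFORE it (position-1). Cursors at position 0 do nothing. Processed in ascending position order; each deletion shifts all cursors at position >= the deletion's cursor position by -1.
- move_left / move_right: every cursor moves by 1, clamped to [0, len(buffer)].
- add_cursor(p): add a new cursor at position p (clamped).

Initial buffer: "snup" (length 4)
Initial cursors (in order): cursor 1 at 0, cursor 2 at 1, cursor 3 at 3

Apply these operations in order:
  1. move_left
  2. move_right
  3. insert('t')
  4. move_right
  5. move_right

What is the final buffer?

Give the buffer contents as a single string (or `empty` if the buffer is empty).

Answer: sttnutp

Derivation:
After op 1 (move_left): buffer="snup" (len 4), cursors c1@0 c2@0 c3@2, authorship ....
After op 2 (move_right): buffer="snup" (len 4), cursors c1@1 c2@1 c3@3, authorship ....
After op 3 (insert('t')): buffer="sttnutp" (len 7), cursors c1@3 c2@3 c3@6, authorship .12..3.
After op 4 (move_right): buffer="sttnutp" (len 7), cursors c1@4 c2@4 c3@7, authorship .12..3.
After op 5 (move_right): buffer="sttnutp" (len 7), cursors c1@5 c2@5 c3@7, authorship .12..3.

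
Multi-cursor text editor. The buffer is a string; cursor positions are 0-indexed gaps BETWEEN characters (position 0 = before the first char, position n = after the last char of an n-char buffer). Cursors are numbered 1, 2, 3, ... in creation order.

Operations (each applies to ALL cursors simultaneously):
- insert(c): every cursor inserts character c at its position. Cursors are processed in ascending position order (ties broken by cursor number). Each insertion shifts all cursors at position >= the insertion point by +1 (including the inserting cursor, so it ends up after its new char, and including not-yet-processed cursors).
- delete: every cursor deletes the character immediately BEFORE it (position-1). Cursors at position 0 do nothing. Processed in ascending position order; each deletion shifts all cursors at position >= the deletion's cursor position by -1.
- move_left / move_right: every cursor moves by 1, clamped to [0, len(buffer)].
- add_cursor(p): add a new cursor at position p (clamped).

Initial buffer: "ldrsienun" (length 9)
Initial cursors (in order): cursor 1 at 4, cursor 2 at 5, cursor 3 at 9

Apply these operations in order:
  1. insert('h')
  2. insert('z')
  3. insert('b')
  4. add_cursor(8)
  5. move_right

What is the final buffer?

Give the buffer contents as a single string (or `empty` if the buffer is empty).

After op 1 (insert('h')): buffer="ldrshihenunh" (len 12), cursors c1@5 c2@7 c3@12, authorship ....1.2....3
After op 2 (insert('z')): buffer="ldrshzihzenunhz" (len 15), cursors c1@6 c2@9 c3@15, authorship ....11.22....33
After op 3 (insert('b')): buffer="ldrshzbihzbenunhzb" (len 18), cursors c1@7 c2@11 c3@18, authorship ....111.222....333
After op 4 (add_cursor(8)): buffer="ldrshzbihzbenunhzb" (len 18), cursors c1@7 c4@8 c2@11 c3@18, authorship ....111.222....333
After op 5 (move_right): buffer="ldrshzbihzbenunhzb" (len 18), cursors c1@8 c4@9 c2@12 c3@18, authorship ....111.222....333

Answer: ldrshzbihzbenunhzb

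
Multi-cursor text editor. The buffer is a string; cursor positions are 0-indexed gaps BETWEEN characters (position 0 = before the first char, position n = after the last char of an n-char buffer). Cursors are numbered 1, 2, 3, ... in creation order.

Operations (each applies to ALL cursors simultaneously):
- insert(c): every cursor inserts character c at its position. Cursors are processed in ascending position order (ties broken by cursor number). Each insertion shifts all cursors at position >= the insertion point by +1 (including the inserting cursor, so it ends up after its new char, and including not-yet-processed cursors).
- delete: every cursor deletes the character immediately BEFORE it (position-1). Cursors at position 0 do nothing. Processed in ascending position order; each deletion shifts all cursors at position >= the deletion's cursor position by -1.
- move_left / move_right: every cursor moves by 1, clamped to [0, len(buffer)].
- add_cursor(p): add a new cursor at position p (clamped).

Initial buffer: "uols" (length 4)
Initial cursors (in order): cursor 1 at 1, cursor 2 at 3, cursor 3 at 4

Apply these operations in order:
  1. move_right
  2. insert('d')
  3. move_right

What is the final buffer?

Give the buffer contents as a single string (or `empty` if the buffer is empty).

After op 1 (move_right): buffer="uols" (len 4), cursors c1@2 c2@4 c3@4, authorship ....
After op 2 (insert('d')): buffer="uodlsdd" (len 7), cursors c1@3 c2@7 c3@7, authorship ..1..23
After op 3 (move_right): buffer="uodlsdd" (len 7), cursors c1@4 c2@7 c3@7, authorship ..1..23

Answer: uodlsdd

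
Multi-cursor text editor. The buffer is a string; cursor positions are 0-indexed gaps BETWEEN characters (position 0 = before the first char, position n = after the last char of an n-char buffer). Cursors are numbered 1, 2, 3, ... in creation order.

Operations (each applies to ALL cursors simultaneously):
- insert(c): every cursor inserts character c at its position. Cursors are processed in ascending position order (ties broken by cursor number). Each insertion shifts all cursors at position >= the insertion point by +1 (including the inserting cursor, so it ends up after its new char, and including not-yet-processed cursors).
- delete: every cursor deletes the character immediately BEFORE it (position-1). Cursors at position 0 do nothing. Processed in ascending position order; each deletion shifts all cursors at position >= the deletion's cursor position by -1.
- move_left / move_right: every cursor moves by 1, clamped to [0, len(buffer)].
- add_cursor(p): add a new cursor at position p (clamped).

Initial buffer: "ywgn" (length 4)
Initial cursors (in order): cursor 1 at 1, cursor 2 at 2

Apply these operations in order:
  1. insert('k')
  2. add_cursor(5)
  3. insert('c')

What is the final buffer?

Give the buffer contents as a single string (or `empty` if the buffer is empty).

After op 1 (insert('k')): buffer="ykwkgn" (len 6), cursors c1@2 c2@4, authorship .1.2..
After op 2 (add_cursor(5)): buffer="ykwkgn" (len 6), cursors c1@2 c2@4 c3@5, authorship .1.2..
After op 3 (insert('c')): buffer="ykcwkcgcn" (len 9), cursors c1@3 c2@6 c3@8, authorship .11.22.3.

Answer: ykcwkcgcn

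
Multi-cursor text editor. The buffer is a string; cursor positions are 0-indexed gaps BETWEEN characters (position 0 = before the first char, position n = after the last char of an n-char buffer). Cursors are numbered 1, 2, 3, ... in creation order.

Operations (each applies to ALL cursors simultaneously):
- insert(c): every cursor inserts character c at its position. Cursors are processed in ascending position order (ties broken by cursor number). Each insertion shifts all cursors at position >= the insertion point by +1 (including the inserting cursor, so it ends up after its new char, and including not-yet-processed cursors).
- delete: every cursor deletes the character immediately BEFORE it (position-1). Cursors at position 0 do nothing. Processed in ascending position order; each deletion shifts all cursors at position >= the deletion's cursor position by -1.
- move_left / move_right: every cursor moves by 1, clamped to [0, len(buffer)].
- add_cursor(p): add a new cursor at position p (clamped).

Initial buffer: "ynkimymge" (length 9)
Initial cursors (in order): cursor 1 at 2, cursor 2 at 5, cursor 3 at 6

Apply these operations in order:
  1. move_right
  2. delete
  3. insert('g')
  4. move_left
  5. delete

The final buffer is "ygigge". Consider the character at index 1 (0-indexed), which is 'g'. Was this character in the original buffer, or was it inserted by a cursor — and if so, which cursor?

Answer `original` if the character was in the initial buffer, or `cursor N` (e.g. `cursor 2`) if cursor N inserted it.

Answer: cursor 1

Derivation:
After op 1 (move_right): buffer="ynkimymge" (len 9), cursors c1@3 c2@6 c3@7, authorship .........
After op 2 (delete): buffer="ynimge" (len 6), cursors c1@2 c2@4 c3@4, authorship ......
After op 3 (insert('g')): buffer="yngimggge" (len 9), cursors c1@3 c2@7 c3@7, authorship ..1..23..
After op 4 (move_left): buffer="yngimggge" (len 9), cursors c1@2 c2@6 c3@6, authorship ..1..23..
After op 5 (delete): buffer="ygigge" (len 6), cursors c1@1 c2@3 c3@3, authorship .1.3..
Authorship (.=original, N=cursor N): . 1 . 3 . .
Index 1: author = 1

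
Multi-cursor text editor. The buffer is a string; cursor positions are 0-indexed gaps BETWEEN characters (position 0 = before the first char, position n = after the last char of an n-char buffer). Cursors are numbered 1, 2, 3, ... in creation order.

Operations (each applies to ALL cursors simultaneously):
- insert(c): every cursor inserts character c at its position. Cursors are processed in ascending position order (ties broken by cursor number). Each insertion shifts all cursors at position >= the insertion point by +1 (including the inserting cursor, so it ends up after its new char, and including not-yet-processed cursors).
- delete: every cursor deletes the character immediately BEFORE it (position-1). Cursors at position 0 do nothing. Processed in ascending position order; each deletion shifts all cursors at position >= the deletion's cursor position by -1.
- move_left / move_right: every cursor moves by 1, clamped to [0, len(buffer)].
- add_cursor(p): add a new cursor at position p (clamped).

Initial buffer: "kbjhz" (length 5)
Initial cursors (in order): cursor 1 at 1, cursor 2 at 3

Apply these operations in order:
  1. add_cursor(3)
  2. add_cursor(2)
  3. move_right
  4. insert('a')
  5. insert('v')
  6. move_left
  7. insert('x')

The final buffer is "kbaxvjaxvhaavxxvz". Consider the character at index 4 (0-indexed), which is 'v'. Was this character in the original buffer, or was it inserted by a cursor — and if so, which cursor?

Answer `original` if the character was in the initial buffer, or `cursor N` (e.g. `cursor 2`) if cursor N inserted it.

Answer: cursor 1

Derivation:
After op 1 (add_cursor(3)): buffer="kbjhz" (len 5), cursors c1@1 c2@3 c3@3, authorship .....
After op 2 (add_cursor(2)): buffer="kbjhz" (len 5), cursors c1@1 c4@2 c2@3 c3@3, authorship .....
After op 3 (move_right): buffer="kbjhz" (len 5), cursors c1@2 c4@3 c2@4 c3@4, authorship .....
After op 4 (insert('a')): buffer="kbajahaaz" (len 9), cursors c1@3 c4@5 c2@8 c3@8, authorship ..1.4.23.
After op 5 (insert('v')): buffer="kbavjavhaavvz" (len 13), cursors c1@4 c4@7 c2@12 c3@12, authorship ..11.44.2323.
After op 6 (move_left): buffer="kbavjavhaavvz" (len 13), cursors c1@3 c4@6 c2@11 c3@11, authorship ..11.44.2323.
After op 7 (insert('x')): buffer="kbaxvjaxvhaavxxvz" (len 17), cursors c1@4 c4@8 c2@15 c3@15, authorship ..111.444.232233.
Authorship (.=original, N=cursor N): . . 1 1 1 . 4 4 4 . 2 3 2 2 3 3 .
Index 4: author = 1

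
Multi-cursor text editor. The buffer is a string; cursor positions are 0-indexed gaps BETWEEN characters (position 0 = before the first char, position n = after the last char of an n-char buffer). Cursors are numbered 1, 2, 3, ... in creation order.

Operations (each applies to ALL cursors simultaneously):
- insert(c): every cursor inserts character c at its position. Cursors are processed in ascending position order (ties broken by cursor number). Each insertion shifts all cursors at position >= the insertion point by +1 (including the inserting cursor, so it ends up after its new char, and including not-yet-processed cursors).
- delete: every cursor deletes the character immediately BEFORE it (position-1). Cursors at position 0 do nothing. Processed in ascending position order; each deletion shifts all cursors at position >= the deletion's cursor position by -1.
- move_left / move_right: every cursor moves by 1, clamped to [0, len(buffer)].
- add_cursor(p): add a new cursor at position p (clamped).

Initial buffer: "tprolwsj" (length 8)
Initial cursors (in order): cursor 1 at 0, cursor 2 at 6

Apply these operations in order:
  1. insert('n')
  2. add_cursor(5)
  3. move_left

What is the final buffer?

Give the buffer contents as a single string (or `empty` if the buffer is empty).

After op 1 (insert('n')): buffer="ntprolwnsj" (len 10), cursors c1@1 c2@8, authorship 1......2..
After op 2 (add_cursor(5)): buffer="ntprolwnsj" (len 10), cursors c1@1 c3@5 c2@8, authorship 1......2..
After op 3 (move_left): buffer="ntprolwnsj" (len 10), cursors c1@0 c3@4 c2@7, authorship 1......2..

Answer: ntprolwnsj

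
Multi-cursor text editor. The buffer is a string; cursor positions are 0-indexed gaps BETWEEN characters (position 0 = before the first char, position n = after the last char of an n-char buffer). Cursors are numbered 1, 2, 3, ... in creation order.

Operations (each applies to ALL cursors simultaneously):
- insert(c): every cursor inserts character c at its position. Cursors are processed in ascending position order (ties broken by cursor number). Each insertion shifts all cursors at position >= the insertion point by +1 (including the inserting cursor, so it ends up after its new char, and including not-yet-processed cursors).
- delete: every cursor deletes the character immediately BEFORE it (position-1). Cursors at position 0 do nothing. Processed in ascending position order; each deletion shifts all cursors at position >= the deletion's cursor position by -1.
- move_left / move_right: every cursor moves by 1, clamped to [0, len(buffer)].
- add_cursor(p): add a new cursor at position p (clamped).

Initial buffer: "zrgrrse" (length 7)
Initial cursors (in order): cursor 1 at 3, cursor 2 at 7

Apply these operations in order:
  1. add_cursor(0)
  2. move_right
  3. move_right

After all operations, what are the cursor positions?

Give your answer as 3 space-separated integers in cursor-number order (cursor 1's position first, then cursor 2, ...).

Answer: 5 7 2

Derivation:
After op 1 (add_cursor(0)): buffer="zrgrrse" (len 7), cursors c3@0 c1@3 c2@7, authorship .......
After op 2 (move_right): buffer="zrgrrse" (len 7), cursors c3@1 c1@4 c2@7, authorship .......
After op 3 (move_right): buffer="zrgrrse" (len 7), cursors c3@2 c1@5 c2@7, authorship .......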